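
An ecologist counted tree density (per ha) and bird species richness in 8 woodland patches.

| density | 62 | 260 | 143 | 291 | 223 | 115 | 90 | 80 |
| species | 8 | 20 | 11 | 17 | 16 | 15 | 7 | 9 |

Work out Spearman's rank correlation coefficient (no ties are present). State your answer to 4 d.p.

Rank density: 1, 7, 5, 8, 6, 4, 3, 2
Rank species: 2, 8, 4, 7, 6, 5, 1, 3
d = rank(density) − rank(species): -1, -1, 1, 1, 0, -1, 2, -1; Σd² = 10
ρ = 1 − 6Σd² / [n(n²−1)] = 1 − 6×10 / (8×63) = 1 − 60/504 ≈ 0.8810

0.8810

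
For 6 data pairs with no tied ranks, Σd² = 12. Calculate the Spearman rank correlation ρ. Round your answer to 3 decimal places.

ρ = 1 − 6Σd² / [n(n²−1)] = 1 − 6×12 / (6×35)
  = 1 − 72/210 = 1 − 0.3429 ≈ 0.657

0.657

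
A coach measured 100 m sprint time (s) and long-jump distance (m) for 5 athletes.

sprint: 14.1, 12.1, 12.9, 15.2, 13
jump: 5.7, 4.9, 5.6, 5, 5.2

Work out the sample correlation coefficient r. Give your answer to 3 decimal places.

n = 5, Σx = 67.3, Σy = 26.4, Σx² = 911.67, Σy² = 139.9, Σxy = 355.5
nΣxy − ΣxΣy = 1777.5 − 1776.72 = 0.78
nΣx² − (Σx)² = 4558.35 − 4529.29 = 29.06; nΣy² − (Σy)² = 699.5 − 696.96 = 2.54
r = 0.78 / √(29.06 × 2.54) = 0.78 / 8.5914 ≈ 0.091

0.091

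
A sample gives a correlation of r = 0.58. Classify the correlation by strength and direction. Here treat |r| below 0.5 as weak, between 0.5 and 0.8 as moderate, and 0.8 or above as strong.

moderate positive

r = 0.58 > 0 so the relationship is positive.
|r| = 0.58, which falls in the moderate range.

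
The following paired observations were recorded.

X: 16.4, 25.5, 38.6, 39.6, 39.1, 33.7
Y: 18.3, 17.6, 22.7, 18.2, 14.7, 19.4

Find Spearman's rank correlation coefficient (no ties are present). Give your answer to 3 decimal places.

Rank X: 1, 2, 4, 6, 5, 3
Rank Y: 4, 2, 6, 3, 1, 5
d = rank(X) − rank(Y): -3, 0, -2, 3, 4, -2; Σd² = 42
ρ = 1 − 6Σd² / [n(n²−1)] = 1 − 6×42 / (6×35) = 1 − 252/210 ≈ -0.200

-0.200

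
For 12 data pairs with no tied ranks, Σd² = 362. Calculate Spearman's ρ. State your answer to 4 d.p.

-0.2657

ρ = 1 − 6Σd² / [n(n²−1)] = 1 − 6×362 / (12×143)
  = 1 − 2172/1716 = 1 − 1.26573 ≈ -0.2657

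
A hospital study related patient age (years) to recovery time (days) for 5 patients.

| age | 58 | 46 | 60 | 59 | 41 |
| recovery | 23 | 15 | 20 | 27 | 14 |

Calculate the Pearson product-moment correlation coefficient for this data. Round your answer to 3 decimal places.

n = 5, Σx = 264, Σy = 99, Σx² = 14242, Σy² = 2079, Σxy = 5391
nΣxy − ΣxΣy = 26955 − 26136 = 819
nΣx² − (Σx)² = 71210 − 69696 = 1514; nΣy² − (Σy)² = 10395 − 9801 = 594
r = 819 / √(1514 × 594) = 819 / 948.3227 ≈ 0.864

0.864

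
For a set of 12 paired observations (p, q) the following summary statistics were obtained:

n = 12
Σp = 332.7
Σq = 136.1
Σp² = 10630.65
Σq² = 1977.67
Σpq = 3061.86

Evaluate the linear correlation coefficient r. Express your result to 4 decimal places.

-0.9106

r = (nΣpq − ΣpΣq) / √[(nΣp² − (Σp)²)(nΣq² − (Σq)²)]
Numerator: 12×3061.86 − 332.7×136.1 = -8538.15
Denominator: √[(127567.8 − 110689.29)(23732.04 − 18523.21)] = √[16878.51 × 5208.83] = 9376.4220
r = -8538.15 / 9376.4220 ≈ -0.9106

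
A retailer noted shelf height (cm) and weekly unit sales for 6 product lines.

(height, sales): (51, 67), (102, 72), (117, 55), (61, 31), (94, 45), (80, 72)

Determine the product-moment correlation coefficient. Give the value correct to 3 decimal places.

0.140

n = 6, Σx = 505, Σy = 342, Σx² = 45651, Σy² = 20868, Σxy = 29077
nΣxy − ΣxΣy = 174462 − 172710 = 1752
nΣx² − (Σx)² = 273906 − 255025 = 18881; nΣy² − (Σy)² = 125208 − 116964 = 8244
r = 1752 / √(18881 × 8244) = 1752 / 12476.1759 ≈ 0.140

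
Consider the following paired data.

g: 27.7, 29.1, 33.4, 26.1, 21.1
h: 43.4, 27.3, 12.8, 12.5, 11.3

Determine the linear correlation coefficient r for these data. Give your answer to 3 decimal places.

n = 5, Σg = 137.4, Σh = 107.3, Σg² = 3856.08, Σh² = 3076.63, Σgh = 2988.81
nΣgh − ΣgΣh = 14944.05 − 14743.02 = 201.03
nΣg² − (Σg)² = 19280.4 − 18878.76 = 401.64; nΣh² − (Σh)² = 15383.15 − 11513.29 = 3869.86
r = 201.03 / √(401.64 × 3869.86) = 201.03 / 1246.7119 ≈ 0.161

0.161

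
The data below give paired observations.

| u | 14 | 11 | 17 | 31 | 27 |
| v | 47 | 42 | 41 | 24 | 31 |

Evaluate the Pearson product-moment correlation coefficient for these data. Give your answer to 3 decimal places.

n = 5, Σu = 100, Σv = 185, Σu² = 2296, Σv² = 7191, Σuv = 3398
nΣuv − ΣuΣv = 16990 − 18500 = -1510
nΣu² − (Σu)² = 11480 − 10000 = 1480; nΣv² − (Σv)² = 35955 − 34225 = 1730
r = -1510 / √(1480 × 1730) = -1510 / 1600.1250 ≈ -0.944

-0.944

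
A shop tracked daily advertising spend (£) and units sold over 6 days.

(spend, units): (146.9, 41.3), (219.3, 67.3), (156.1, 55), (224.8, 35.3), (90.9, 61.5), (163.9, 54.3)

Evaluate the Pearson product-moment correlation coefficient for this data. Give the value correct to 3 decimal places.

-0.237

n = 6, Σx = 1001.9, Σy = 314.7, Σx² = 179700.37, Σy² = 17236.81, Σxy = 51836.92
nΣxy − ΣxΣy = 311021.52 − 315297.93 = -4276.41
nΣx² − (Σx)² = 1078202.22 − 1003803.61 = 74398.61; nΣy² − (Σy)² = 103420.86 − 99036.09 = 4384.77
r = -4276.41 / √(74398.61 × 4384.77) = -4276.41 / 18061.5834 ≈ -0.237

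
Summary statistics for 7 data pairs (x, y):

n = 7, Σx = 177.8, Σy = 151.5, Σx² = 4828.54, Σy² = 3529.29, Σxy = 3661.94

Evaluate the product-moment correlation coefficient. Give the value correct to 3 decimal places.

r = (nΣxy − ΣxΣy) / √[(nΣx² − (Σx)²)(nΣy² − (Σy)²)]
Numerator: 7×3661.94 − 177.8×151.5 = -1303.12
Denominator: √[(33799.78 − 31612.84)(24705.03 − 22952.25)] = √[2186.94 × 1752.78] = 1957.8623
r = -1303.12 / 1957.8623 ≈ -0.666

-0.666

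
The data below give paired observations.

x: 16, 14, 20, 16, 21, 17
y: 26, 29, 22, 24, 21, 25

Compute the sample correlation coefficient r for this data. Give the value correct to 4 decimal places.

n = 6, Σx = 104, Σy = 147, Σx² = 1838, Σy² = 3643, Σxy = 2512
nΣxy − ΣxΣy = 15072 − 15288 = -216
nΣx² − (Σx)² = 11028 − 10816 = 212; nΣy² − (Σy)² = 21858 − 21609 = 249
r = -216 / √(212 × 249) = -216 / 229.7564 ≈ -0.9401

-0.9401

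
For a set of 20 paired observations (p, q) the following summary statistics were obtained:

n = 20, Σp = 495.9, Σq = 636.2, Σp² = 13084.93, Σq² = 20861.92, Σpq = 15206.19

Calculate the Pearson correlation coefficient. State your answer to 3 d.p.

r = (nΣpq − ΣpΣq) / √[(nΣp² − (Σp)²)(nΣq² − (Σq)²)]
Numerator: 20×15206.19 − 495.9×636.2 = -11367.78
Denominator: √[(261698.6 − 245916.81)(417238.4 − 404750.44)] = √[15781.79 × 12487.96] = 14038.6026
r = -11367.78 / 14038.6026 ≈ -0.810

-0.810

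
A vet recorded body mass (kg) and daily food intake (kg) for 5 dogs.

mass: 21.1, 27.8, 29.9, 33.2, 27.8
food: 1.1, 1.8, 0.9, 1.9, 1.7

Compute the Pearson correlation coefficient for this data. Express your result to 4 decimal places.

n = 5, Σx = 139.8, Σy = 7.4, Σx² = 3987.14, Σy² = 11.76, Σxy = 210.5
nΣxy − ΣxΣy = 1052.5 − 1034.52 = 17.98
nΣx² − (Σx)² = 19935.7 − 19544.04 = 391.66; nΣy² − (Σy)² = 58.8 − 54.76 = 4.04
r = 17.98 / √(391.66 × 4.04) = 17.98 / 39.7782 ≈ 0.4520

0.4520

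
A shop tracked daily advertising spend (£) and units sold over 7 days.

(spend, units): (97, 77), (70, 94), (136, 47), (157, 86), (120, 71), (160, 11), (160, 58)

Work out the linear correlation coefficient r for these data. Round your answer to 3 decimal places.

-0.608

n = 7, Σx = 900, Σy = 444, Σx² = 123054, Σy² = 32896, Σxy = 53503
nΣxy − ΣxΣy = 374521 − 399600 = -25079
nΣx² − (Σx)² = 861378 − 810000 = 51378; nΣy² − (Σy)² = 230272 − 197136 = 33136
r = -25079 / √(51378 × 33136) = -25079 / 41260.8944 ≈ -0.608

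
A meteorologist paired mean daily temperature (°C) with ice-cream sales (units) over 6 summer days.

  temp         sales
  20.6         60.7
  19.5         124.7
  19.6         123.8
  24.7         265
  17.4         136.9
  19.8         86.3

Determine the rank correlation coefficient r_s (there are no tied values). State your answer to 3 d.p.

-0.143

Rank temp: 5, 2, 3, 6, 1, 4
Rank sales: 1, 4, 3, 6, 5, 2
d = rank(temp) − rank(sales): 4, -2, 0, 0, -4, 2; Σd² = 40
ρ = 1 − 6Σd² / [n(n²−1)] = 1 − 6×40 / (6×35) = 1 − 240/210 ≈ -0.143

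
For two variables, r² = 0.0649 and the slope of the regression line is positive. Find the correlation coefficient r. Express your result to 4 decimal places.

|r| = √0.0649 = 0.2548
The association is positive, so r = 0.2548.

0.2548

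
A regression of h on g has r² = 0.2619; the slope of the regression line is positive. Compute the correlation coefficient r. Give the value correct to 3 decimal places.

0.512

|r| = √0.2619 = 0.512
The association is positive, so r = 0.512.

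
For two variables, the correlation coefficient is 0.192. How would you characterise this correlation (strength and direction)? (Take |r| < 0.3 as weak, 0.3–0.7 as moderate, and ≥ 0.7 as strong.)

weak positive

r = 0.192 > 0 so the relationship is positive.
|r| = 0.192, which falls in the weak range.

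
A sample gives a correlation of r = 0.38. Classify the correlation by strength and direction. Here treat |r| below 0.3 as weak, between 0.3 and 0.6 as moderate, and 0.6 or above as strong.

moderate positive

r = 0.38 > 0 so the relationship is positive.
|r| = 0.38, which falls in the moderate range.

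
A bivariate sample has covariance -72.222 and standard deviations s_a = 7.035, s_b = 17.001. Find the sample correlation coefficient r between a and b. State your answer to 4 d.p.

r = Cov(a,b) / (s_a · s_b) = -72.222 / (7.035 × 17.001)
  = -72.222 / 119.6020 ≈ -0.6039

-0.6039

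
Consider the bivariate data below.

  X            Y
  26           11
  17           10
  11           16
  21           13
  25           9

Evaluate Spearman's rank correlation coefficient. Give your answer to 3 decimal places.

Rank X: 5, 2, 1, 3, 4
Rank Y: 3, 2, 5, 4, 1
d = rank(X) − rank(Y): 2, 0, -4, -1, 3; Σd² = 30
ρ = 1 − 6Σd² / [n(n²−1)] = 1 − 6×30 / (5×24) = 1 − 180/120 ≈ -0.500

-0.500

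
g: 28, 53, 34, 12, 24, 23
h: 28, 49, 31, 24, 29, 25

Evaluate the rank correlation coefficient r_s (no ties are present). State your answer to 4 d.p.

Rank g: 4, 6, 5, 1, 3, 2
Rank h: 3, 6, 5, 1, 4, 2
d = rank(g) − rank(h): 1, 0, 0, 0, -1, 0; Σd² = 2
ρ = 1 − 6Σd² / [n(n²−1)] = 1 − 6×2 / (6×35) = 1 − 12/210 ≈ 0.9429

0.9429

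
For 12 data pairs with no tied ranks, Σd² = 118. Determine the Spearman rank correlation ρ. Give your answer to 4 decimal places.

ρ = 1 − 6Σd² / [n(n²−1)] = 1 − 6×118 / (12×143)
  = 1 − 708/1716 = 1 − 0.41259 ≈ 0.5874

0.5874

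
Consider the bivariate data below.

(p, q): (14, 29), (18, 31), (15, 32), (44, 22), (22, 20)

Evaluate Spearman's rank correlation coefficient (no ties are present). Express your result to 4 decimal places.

Rank p: 1, 3, 2, 5, 4
Rank q: 3, 4, 5, 2, 1
d = rank(p) − rank(q): -2, -1, -3, 3, 3; Σd² = 32
ρ = 1 − 6Σd² / [n(n²−1)] = 1 − 6×32 / (5×24) = 1 − 192/120 ≈ -0.6000

-0.6000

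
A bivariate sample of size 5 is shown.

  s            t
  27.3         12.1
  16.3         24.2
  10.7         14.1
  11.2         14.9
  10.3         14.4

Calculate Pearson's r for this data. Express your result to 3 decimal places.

-0.127

n = 5, Σs = 75.8, Σt = 79.7, Σs² = 1357, Σt² = 1360.23, Σst = 1190.86
nΣst − ΣsΣt = 5954.3 − 6041.26 = -86.96
nΣs² − (Σs)² = 6785 − 5745.64 = 1039.36; nΣt² − (Σt)² = 6801.15 − 6352.09 = 449.06
r = -86.96 / √(1039.36 × 449.06) = -86.96 / 683.1801 ≈ -0.127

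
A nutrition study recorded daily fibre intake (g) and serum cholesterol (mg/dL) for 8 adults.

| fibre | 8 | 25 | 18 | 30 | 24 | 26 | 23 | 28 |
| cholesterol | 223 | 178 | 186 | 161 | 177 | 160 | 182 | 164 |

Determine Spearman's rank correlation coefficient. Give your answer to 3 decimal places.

-0.905

Rank fibre: 1, 5, 2, 8, 4, 6, 3, 7
Rank cholesterol: 8, 5, 7, 2, 4, 1, 6, 3
d = rank(fibre) − rank(cholesterol): -7, 0, -5, 6, 0, 5, -3, 4; Σd² = 160
ρ = 1 − 6Σd² / [n(n²−1)] = 1 − 6×160 / (8×63) = 1 − 960/504 ≈ -0.905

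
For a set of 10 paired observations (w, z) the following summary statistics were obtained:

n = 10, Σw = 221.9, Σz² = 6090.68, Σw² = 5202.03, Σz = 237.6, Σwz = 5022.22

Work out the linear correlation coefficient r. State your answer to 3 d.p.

-0.711

r = (nΣwz − ΣwΣz) / √[(nΣw² − (Σw)²)(nΣz² − (Σz)²)]
Numerator: 10×5022.22 − 221.9×237.6 = -2501.24
Denominator: √[(52020.3 − 49239.61)(60906.8 − 56453.76)] = √[2780.69 × 4453.04] = 3518.8810
r = -2501.24 / 3518.8810 ≈ -0.711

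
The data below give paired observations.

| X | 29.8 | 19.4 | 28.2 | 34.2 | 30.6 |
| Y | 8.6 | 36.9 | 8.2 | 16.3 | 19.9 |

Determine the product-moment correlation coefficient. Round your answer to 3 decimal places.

-0.725

n = 5, ΣX = 142.2, ΣY = 89.9, ΣX² = 4165.64, ΣY² = 2164.51, ΣXY = 2369.78
nΣXY − ΣXΣY = 11848.9 − 12783.78 = -934.88
nΣX² − (ΣX)² = 20828.2 − 20220.84 = 607.36; nΣY² − (ΣY)² = 10822.55 − 8082.01 = 2740.54
r = -934.88 / √(607.36 × 2740.54) = -934.88 / 1290.1528 ≈ -0.725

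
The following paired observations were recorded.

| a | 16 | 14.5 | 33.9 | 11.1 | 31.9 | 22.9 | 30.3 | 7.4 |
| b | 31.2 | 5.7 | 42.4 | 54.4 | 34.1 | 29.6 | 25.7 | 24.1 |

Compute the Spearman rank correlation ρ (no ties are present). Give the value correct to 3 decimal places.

0.357

Rank a: 4, 3, 8, 2, 7, 5, 6, 1
Rank b: 5, 1, 7, 8, 6, 4, 3, 2
d = rank(a) − rank(b): -1, 2, 1, -6, 1, 1, 3, -1; Σd² = 54
ρ = 1 − 6Σd² / [n(n²−1)] = 1 − 6×54 / (8×63) = 1 − 324/504 ≈ 0.357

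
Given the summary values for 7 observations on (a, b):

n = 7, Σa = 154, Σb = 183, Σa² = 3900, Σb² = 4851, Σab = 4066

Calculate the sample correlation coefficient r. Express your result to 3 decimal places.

r = (nΣab − ΣaΣb) / √[(nΣa² − (Σa)²)(nΣb² − (Σb)²)]
Numerator: 7×4066 − 154×183 = 280
Denominator: √[(27300 − 23716)(33957 − 33489)] = √[3584 × 468] = 1295.1108
r = 280 / 1295.1108 ≈ 0.216

0.216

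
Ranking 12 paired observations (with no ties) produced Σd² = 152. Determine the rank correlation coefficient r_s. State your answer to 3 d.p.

0.469

ρ = 1 − 6Σd² / [n(n²−1)] = 1 − 6×152 / (12×143)
  = 1 − 912/1716 = 1 − 0.5315 ≈ 0.469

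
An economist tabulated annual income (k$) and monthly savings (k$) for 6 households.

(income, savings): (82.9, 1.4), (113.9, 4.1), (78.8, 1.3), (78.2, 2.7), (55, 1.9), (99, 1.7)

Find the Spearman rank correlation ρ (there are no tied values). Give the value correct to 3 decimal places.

Rank income: 4, 6, 3, 2, 1, 5
Rank savings: 2, 6, 1, 5, 4, 3
d = rank(income) − rank(savings): 2, 0, 2, -3, -3, 2; Σd² = 30
ρ = 1 − 6Σd² / [n(n²−1)] = 1 − 6×30 / (6×35) = 1 − 180/210 ≈ 0.143

0.143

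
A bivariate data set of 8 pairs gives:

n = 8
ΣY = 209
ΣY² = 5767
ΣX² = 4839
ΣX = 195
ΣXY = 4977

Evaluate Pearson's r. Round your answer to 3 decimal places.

r = (nΣXY − ΣXΣY) / √[(nΣX² − (ΣX)²)(nΣY² − (ΣY)²)]
Numerator: 8×4977 − 195×209 = -939
Denominator: √[(38712 − 38025)(46136 − 43681)] = √[687 × 2455] = 1298.6859
r = -939 / 1298.6859 ≈ -0.723

-0.723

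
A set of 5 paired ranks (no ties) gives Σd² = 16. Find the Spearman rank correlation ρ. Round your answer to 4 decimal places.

0.2000

ρ = 1 − 6Σd² / [n(n²−1)] = 1 − 6×16 / (5×24)
  = 1 − 96/120 = 1 − 0.80000 ≈ 0.2000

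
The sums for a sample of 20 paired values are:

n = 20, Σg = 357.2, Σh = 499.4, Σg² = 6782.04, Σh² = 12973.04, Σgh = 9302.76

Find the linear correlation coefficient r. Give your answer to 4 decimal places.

0.8523

r = (nΣgh − ΣgΣh) / √[(nΣg² − (Σg)²)(nΣh² − (Σh)²)]
Numerator: 20×9302.76 − 357.2×499.4 = 7669.52
Denominator: √[(135640.8 − 127591.84)(259460.8 − 249400.36)] = √[8048.96 × 10060.44] = 8998.6710
r = 7669.52 / 8998.6710 ≈ 0.8523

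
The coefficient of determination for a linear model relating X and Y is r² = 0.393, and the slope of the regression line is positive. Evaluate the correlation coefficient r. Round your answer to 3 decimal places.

0.627

|r| = √0.393 = 0.627
The association is positive, so r = 0.627.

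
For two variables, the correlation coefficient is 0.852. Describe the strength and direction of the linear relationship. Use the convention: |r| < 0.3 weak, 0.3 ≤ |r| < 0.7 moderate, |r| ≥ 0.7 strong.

r = 0.852 > 0 so the relationship is positive.
|r| = 0.852, which falls in the strong range.

strong positive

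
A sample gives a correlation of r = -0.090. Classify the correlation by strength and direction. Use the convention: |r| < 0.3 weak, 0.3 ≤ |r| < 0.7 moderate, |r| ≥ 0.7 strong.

weak negative

r = -0.090 < 0 so the relationship is negative.
|r| = 0.090, which falls in the weak range.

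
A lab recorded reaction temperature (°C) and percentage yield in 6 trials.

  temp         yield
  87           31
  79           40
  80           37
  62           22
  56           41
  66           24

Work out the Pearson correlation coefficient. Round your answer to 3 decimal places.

n = 6, Σx = 430, Σy = 195, Σx² = 31546, Σy² = 6671, Σxy = 14061
nΣxy − ΣxΣy = 84366 − 83850 = 516
nΣx² − (Σx)² = 189276 − 184900 = 4376; nΣy² − (Σy)² = 40026 − 38025 = 2001
r = 516 / √(4376 × 2001) = 516 / 2959.1174 ≈ 0.174

0.174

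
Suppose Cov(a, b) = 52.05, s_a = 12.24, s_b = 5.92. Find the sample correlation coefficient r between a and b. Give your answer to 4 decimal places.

0.7183

r = Cov(a,b) / (s_a · s_b) = 52.05 / (12.24 × 5.92)
  = 52.05 / 72.4608 ≈ 0.7183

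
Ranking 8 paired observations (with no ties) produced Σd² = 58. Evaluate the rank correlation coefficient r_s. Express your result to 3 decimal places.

ρ = 1 − 6Σd² / [n(n²−1)] = 1 − 6×58 / (8×63)
  = 1 − 348/504 = 1 − 0.6905 ≈ 0.310

0.310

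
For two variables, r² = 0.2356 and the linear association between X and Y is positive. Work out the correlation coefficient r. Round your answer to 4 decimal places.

|r| = √0.2356 = 0.4854
The association is positive, so r = 0.4854.

0.4854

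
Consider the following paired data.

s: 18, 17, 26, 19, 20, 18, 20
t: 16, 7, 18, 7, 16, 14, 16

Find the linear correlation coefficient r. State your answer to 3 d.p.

0.576

n = 7, Σs = 138, Σt = 94, Σs² = 2774, Σt² = 1386, Σst = 1900
nΣst − ΣsΣt = 13300 − 12972 = 328
nΣs² − (Σs)² = 19418 − 19044 = 374; nΣt² − (Σt)² = 9702 − 8836 = 866
r = 328 / √(374 × 866) = 328 / 569.1081 ≈ 0.576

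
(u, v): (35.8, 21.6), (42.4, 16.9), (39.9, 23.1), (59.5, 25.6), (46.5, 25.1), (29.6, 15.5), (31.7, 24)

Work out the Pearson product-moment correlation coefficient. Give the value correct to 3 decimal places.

0.545

n = 7, Σu = 285.4, Σv = 151.8, Σu² = 12254.96, Σv² = 3387.4, Σuv = 6321.48
nΣuv − ΣuΣv = 44250.36 − 43323.72 = 926.64
nΣu² − (Σu)² = 85784.72 − 81453.16 = 4331.56; nΣv² − (Σv)² = 23711.8 − 23043.24 = 668.56
r = 926.64 / √(4331.56 × 668.56) = 926.64 / 1701.7367 ≈ 0.545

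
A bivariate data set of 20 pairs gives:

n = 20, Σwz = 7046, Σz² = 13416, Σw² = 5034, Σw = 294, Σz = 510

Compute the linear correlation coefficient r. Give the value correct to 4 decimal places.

r = (nΣwz − ΣwΣz) / √[(nΣw² − (Σw)²)(nΣz² − (Σz)²)]
Numerator: 20×7046 − 294×510 = -9020
Denominator: √[(100680 − 86436)(268320 − 260100)] = √[14244 × 8220] = 10820.6137
r = -9020 / 10820.6137 ≈ -0.8336

-0.8336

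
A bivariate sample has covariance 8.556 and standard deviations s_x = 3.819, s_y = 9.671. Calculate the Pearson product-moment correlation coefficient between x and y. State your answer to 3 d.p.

r = Cov(x,y) / (s_x · s_y) = 8.556 / (3.819 × 9.671)
  = 8.556 / 36.9335 ≈ 0.232

0.232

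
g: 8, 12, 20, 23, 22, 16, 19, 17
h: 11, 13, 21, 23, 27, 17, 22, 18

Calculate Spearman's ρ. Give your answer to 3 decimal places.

0.952

Rank g: 1, 2, 6, 8, 7, 3, 5, 4
Rank h: 1, 2, 5, 7, 8, 3, 6, 4
d = rank(g) − rank(h): 0, 0, 1, 1, -1, 0, -1, 0; Σd² = 4
ρ = 1 − 6Σd² / [n(n²−1)] = 1 − 6×4 / (8×63) = 1 − 24/504 ≈ 0.952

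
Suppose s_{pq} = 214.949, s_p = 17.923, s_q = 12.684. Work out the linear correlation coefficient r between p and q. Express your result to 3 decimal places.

r = Cov(p,q) / (s_p · s_q) = 214.949 / (17.923 × 12.684)
  = 214.949 / 227.3353 ≈ 0.946

0.946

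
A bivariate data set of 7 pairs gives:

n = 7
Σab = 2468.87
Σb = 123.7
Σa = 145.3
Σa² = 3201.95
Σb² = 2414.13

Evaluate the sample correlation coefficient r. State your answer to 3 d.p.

r = (nΣab − ΣaΣb) / √[(nΣa² − (Σa)²)(nΣb² − (Σb)²)]
Numerator: 7×2468.87 − 145.3×123.7 = -691.52
Denominator: √[(22413.65 − 21112.09)(16898.91 − 15301.69)] = √[1301.56 × 1597.22] = 1441.8314
r = -691.52 / 1441.8314 ≈ -0.480

-0.480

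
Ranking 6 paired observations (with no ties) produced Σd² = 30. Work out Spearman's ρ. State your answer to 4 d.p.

ρ = 1 − 6Σd² / [n(n²−1)] = 1 − 6×30 / (6×35)
  = 1 − 180/210 = 1 − 0.85714 ≈ 0.1429

0.1429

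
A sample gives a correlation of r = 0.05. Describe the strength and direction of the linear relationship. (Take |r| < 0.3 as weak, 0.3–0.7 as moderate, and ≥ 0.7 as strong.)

weak positive

r = 0.05 > 0 so the relationship is positive.
|r| = 0.05, which falls in the weak range.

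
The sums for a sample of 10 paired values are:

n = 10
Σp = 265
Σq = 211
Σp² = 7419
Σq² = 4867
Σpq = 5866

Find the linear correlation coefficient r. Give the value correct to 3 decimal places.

r = (nΣpq − ΣpΣq) / √[(nΣp² − (Σp)²)(nΣq² − (Σq)²)]
Numerator: 10×5866 − 265×211 = 2745
Denominator: √[(74190 − 70225)(48670 − 44521)] = √[3965 × 4149] = 4055.9567
r = 2745 / 4055.9567 ≈ 0.677

0.677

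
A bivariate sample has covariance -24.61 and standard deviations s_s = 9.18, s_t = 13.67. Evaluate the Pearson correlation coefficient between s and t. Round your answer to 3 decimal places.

-0.196

r = Cov(s,t) / (s_s · s_t) = -24.61 / (9.18 × 13.67)
  = -24.61 / 125.4906 ≈ -0.196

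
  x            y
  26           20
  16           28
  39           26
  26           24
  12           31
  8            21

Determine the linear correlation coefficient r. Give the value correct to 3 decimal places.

n = 6, Σx = 127, Σy = 150, Σx² = 3337, Σy² = 3838, Σxy = 3146
nΣxy − ΣxΣy = 18876 − 19050 = -174
nΣx² − (Σx)² = 20022 − 16129 = 3893; nΣy² − (Σy)² = 23028 − 22500 = 528
r = -174 / √(3893 × 528) = -174 / 1433.7029 ≈ -0.121

-0.121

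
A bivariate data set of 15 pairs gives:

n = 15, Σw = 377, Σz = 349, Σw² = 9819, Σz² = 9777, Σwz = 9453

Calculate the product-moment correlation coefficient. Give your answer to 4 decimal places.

r = (nΣwz − ΣwΣz) / √[(nΣw² − (Σw)²)(nΣz² − (Σz)²)]
Numerator: 15×9453 − 377×349 = 10222
Denominator: √[(147285 − 142129)(146655 − 121801)] = √[5156 × 24854] = 11320.2131
r = 10222 / 11320.2131 ≈ 0.9030

0.9030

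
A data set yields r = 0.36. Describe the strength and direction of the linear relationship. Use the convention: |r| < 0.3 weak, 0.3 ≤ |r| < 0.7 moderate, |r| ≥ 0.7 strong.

r = 0.36 > 0 so the relationship is positive.
|r| = 0.36, which falls in the moderate range.

moderate positive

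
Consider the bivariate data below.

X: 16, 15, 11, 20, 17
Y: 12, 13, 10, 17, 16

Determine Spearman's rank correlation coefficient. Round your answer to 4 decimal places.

Rank X: 3, 2, 1, 5, 4
Rank Y: 2, 3, 1, 5, 4
d = rank(X) − rank(Y): 1, -1, 0, 0, 0; Σd² = 2
ρ = 1 − 6Σd² / [n(n²−1)] = 1 − 6×2 / (5×24) = 1 − 12/120 ≈ 0.9000

0.9000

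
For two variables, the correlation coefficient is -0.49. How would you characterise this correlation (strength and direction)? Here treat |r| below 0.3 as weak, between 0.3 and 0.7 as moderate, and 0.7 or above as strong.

moderate negative

r = -0.49 < 0 so the relationship is negative.
|r| = 0.49, which falls in the moderate range.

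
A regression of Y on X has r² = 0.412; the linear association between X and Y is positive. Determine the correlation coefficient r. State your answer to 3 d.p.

0.642

|r| = √0.412 = 0.642
The association is positive, so r = 0.642.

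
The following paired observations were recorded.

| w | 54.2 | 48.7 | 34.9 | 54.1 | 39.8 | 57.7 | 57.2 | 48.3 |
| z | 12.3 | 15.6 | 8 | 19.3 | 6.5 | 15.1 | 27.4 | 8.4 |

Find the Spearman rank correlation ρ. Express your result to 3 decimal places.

0.714

Rank w: 6, 4, 1, 5, 2, 8, 7, 3
Rank z: 4, 6, 2, 7, 1, 5, 8, 3
d = rank(w) − rank(z): 2, -2, -1, -2, 1, 3, -1, 0; Σd² = 24
ρ = 1 − 6Σd² / [n(n²−1)] = 1 − 6×24 / (8×63) = 1 − 144/504 ≈ 0.714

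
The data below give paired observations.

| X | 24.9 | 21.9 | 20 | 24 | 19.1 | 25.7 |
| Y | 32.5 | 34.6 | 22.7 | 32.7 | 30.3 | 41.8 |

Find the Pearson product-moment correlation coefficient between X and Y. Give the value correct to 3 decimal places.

n = 6, ΣX = 135.6, ΣY = 194.6, ΣX² = 3100.92, ΣY² = 6503.32, ΣXY = 4458.78
nΣXY − ΣXΣY = 26752.68 − 26387.76 = 364.92
nΣX² − (ΣX)² = 18605.52 − 18387.36 = 218.16; nΣY² − (ΣY)² = 39019.92 − 37869.16 = 1150.76
r = 364.92 / √(218.16 × 1150.76) = 364.92 / 501.0487 ≈ 0.728

0.728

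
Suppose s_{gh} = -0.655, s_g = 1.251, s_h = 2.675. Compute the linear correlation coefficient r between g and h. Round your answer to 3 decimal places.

-0.196

r = Cov(g,h) / (s_g · s_h) = -0.655 / (1.251 × 2.675)
  = -0.655 / 3.3464 ≈ -0.196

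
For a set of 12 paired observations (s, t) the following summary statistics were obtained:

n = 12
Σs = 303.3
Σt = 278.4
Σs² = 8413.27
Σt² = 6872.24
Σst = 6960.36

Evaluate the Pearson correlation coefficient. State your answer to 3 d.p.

r = (nΣst − ΣsΣt) / √[(nΣs² − (Σs)²)(nΣt² − (Σt)²)]
Numerator: 12×6960.36 − 303.3×278.4 = -914.4
Denominator: √[(100959.24 − 91990.89)(82466.88 − 77506.56)] = √[8968.35 × 4960.32] = 6669.7740
r = -914.4 / 6669.7740 ≈ -0.137

-0.137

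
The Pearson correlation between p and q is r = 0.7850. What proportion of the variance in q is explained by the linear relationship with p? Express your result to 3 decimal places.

r² = (0.7850)² = 0.616

0.616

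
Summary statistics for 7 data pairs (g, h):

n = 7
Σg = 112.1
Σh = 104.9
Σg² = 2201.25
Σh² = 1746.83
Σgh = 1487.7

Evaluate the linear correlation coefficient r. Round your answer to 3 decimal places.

-0.721

r = (nΣgh − ΣgΣh) / √[(nΣg² − (Σg)²)(nΣh² − (Σh)²)]
Numerator: 7×1487.7 − 112.1×104.9 = -1345.39
Denominator: √[(15408.75 − 12566.41)(12227.81 − 11004.01)] = √[2842.34 × 1223.8] = 1865.0618
r = -1345.39 / 1865.0618 ≈ -0.721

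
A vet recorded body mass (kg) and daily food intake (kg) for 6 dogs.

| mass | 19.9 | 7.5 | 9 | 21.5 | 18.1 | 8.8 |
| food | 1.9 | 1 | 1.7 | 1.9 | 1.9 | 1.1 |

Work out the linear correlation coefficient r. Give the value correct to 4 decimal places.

0.8407

n = 6, Σx = 84.8, Σy = 9.5, Σx² = 1400.56, Σy² = 15.93, Σxy = 145.53
nΣxy − ΣxΣy = 873.18 − 805.6 = 67.58
nΣx² − (Σx)² = 8403.36 − 7191.04 = 1212.32; nΣy² − (Σy)² = 95.58 − 90.25 = 5.33
r = 67.58 / √(1212.32 × 5.33) = 67.58 / 80.3845 ≈ 0.8407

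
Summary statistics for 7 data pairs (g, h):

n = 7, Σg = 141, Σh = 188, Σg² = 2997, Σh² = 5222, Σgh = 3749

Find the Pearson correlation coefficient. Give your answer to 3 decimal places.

-0.230

r = (nΣgh − ΣgΣh) / √[(nΣg² − (Σg)²)(nΣh² − (Σh)²)]
Numerator: 7×3749 − 141×188 = -265
Denominator: √[(20979 − 19881)(36554 − 35344)] = √[1098 × 1210] = 1152.6404
r = -265 / 1152.6404 ≈ -0.230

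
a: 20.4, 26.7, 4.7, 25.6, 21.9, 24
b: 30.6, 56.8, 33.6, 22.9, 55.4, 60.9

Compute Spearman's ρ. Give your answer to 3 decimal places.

Rank a: 2, 6, 1, 5, 3, 4
Rank b: 2, 5, 3, 1, 4, 6
d = rank(a) − rank(b): 0, 1, -2, 4, -1, -2; Σd² = 26
ρ = 1 − 6Σd² / [n(n²−1)] = 1 − 6×26 / (6×35) = 1 − 156/210 ≈ 0.257

0.257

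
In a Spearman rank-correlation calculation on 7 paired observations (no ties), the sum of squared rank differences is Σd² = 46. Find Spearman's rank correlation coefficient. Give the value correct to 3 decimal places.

ρ = 1 − 6Σd² / [n(n²−1)] = 1 − 6×46 / (7×48)
  = 1 − 276/336 = 1 − 0.8214 ≈ 0.179

0.179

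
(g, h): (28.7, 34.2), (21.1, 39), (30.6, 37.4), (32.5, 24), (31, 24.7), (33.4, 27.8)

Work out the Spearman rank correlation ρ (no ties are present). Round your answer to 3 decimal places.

Rank g: 2, 1, 3, 5, 4, 6
Rank h: 4, 6, 5, 1, 2, 3
d = rank(g) − rank(h): -2, -5, -2, 4, 2, 3; Σd² = 62
ρ = 1 − 6Σd² / [n(n²−1)] = 1 − 6×62 / (6×35) = 1 − 372/210 ≈ -0.771

-0.771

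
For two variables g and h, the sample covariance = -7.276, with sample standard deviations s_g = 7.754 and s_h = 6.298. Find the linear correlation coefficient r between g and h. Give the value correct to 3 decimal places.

-0.149

r = Cov(g,h) / (s_g · s_h) = -7.276 / (7.754 × 6.298)
  = -7.276 / 48.8347 ≈ -0.149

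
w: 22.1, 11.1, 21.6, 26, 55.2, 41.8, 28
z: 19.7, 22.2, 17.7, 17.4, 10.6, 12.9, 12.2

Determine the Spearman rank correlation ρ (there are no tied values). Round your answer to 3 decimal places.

-0.929

Rank w: 3, 1, 2, 4, 7, 6, 5
Rank z: 6, 7, 5, 4, 1, 3, 2
d = rank(w) − rank(z): -3, -6, -3, 0, 6, 3, 3; Σd² = 108
ρ = 1 − 6Σd² / [n(n²−1)] = 1 − 6×108 / (7×48) = 1 − 648/336 ≈ -0.929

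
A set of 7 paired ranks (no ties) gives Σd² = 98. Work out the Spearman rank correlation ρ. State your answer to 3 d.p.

ρ = 1 − 6Σd² / [n(n²−1)] = 1 − 6×98 / (7×48)
  = 1 − 588/336 = 1 − 1.7500 ≈ -0.750

-0.750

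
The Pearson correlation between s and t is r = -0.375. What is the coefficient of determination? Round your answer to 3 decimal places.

0.141

r² = (-0.375)² = 0.141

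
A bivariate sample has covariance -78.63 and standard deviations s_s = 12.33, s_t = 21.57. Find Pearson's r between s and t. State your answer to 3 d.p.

r = Cov(s,t) / (s_s · s_t) = -78.63 / (12.33 × 21.57)
  = -78.63 / 265.9581 ≈ -0.296

-0.296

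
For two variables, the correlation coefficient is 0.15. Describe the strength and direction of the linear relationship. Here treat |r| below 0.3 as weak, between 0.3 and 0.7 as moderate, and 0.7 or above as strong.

weak positive

r = 0.15 > 0 so the relationship is positive.
|r| = 0.15, which falls in the weak range.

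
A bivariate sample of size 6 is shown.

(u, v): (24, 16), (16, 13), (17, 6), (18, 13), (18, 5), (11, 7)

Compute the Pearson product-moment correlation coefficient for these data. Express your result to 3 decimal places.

n = 6, Σu = 104, Σv = 60, Σu² = 1890, Σv² = 704, Σuv = 1095
nΣuv − ΣuΣv = 6570 − 6240 = 330
nΣu² − (Σu)² = 11340 − 10816 = 524; nΣv² − (Σv)² = 4224 − 3600 = 624
r = 330 / √(524 × 624) = 330 / 571.8182 ≈ 0.577

0.577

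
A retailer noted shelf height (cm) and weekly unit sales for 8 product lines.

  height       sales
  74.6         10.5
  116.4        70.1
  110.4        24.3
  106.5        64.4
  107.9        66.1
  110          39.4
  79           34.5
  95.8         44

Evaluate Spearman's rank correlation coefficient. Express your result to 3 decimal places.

Rank height: 1, 8, 7, 4, 5, 6, 2, 3
Rank sales: 1, 8, 2, 6, 7, 4, 3, 5
d = rank(height) − rank(sales): 0, 0, 5, -2, -2, 2, -1, -2; Σd² = 42
ρ = 1 − 6Σd² / [n(n²−1)] = 1 − 6×42 / (8×63) = 1 − 252/504 ≈ 0.500

0.500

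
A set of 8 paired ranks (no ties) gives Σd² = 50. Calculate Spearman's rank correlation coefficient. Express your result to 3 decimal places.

ρ = 1 − 6Σd² / [n(n²−1)] = 1 − 6×50 / (8×63)
  = 1 − 300/504 = 1 − 0.5952 ≈ 0.405

0.405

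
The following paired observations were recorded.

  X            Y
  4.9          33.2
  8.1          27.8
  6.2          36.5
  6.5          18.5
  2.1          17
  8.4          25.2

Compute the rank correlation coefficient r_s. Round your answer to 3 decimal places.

Rank X: 2, 5, 3, 4, 1, 6
Rank Y: 5, 4, 6, 2, 1, 3
d = rank(X) − rank(Y): -3, 1, -3, 2, 0, 3; Σd² = 32
ρ = 1 − 6Σd² / [n(n²−1)] = 1 − 6×32 / (6×35) = 1 − 192/210 ≈ 0.086

0.086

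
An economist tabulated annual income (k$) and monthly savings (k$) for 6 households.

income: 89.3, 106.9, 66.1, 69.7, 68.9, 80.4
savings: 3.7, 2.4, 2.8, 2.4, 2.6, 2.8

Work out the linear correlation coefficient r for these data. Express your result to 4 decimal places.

n = 6, Σx = 481.3, Σy = 16.7, Σx² = 39840.77, Σy² = 47.65, Σxy = 1343.59
nΣxy − ΣxΣy = 8061.54 − 8037.71 = 23.83
nΣx² − (Σx)² = 239044.62 − 231649.69 = 7394.93; nΣy² − (Σy)² = 285.9 − 278.89 = 7.01
r = 23.83 / √(7394.93 × 7.01) = 23.83 / 227.6806 ≈ 0.1047

0.1047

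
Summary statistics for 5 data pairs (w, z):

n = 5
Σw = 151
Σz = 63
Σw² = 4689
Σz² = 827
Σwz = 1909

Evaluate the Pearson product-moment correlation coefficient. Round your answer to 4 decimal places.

0.0979

r = (nΣwz − ΣwΣz) / √[(nΣw² − (Σw)²)(nΣz² − (Σz)²)]
Numerator: 5×1909 − 151×63 = 32
Denominator: √[(23445 − 22801)(4135 − 3969)] = √[644 × 166] = 326.9618
r = 32 / 326.9618 ≈ 0.0979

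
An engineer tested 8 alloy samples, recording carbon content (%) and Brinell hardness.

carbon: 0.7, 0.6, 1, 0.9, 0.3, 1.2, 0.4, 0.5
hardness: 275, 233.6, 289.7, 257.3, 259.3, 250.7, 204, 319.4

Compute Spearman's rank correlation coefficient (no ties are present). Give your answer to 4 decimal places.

0.0952

Rank carbon: 5, 4, 7, 6, 1, 8, 2, 3
Rank hardness: 6, 2, 7, 4, 5, 3, 1, 8
d = rank(carbon) − rank(hardness): -1, 2, 0, 2, -4, 5, 1, -5; Σd² = 76
ρ = 1 − 6Σd² / [n(n²−1)] = 1 − 6×76 / (8×63) = 1 − 456/504 ≈ 0.0952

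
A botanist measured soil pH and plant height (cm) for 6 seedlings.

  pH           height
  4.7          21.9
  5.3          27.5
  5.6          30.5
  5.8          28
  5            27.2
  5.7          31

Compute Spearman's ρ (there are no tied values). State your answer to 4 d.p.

0.8286

Rank pH: 1, 3, 4, 6, 2, 5
Rank height: 1, 3, 5, 4, 2, 6
d = rank(pH) − rank(height): 0, 0, -1, 2, 0, -1; Σd² = 6
ρ = 1 − 6Σd² / [n(n²−1)] = 1 − 6×6 / (6×35) = 1 − 36/210 ≈ 0.8286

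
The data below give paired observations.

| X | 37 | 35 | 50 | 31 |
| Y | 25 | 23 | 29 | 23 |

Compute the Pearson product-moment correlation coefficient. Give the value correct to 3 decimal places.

0.975

n = 4, ΣX = 153, ΣY = 100, ΣX² = 6055, ΣY² = 2524, ΣXY = 3893
nΣXY − ΣXΣY = 15572 − 15300 = 272
nΣX² − (ΣX)² = 24220 − 23409 = 811; nΣY² − (ΣY)² = 10096 − 10000 = 96
r = 272 / √(811 × 96) = 272 / 279.0269 ≈ 0.975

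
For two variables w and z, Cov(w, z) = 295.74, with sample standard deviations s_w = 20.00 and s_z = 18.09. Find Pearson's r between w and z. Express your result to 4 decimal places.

0.8174

r = Cov(w,z) / (s_w · s_z) = 295.74 / (20.00 × 18.09)
  = 295.74 / 361.8000 ≈ 0.8174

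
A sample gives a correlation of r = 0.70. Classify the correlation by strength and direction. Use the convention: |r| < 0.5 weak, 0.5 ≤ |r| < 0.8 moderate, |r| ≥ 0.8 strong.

r = 0.70 > 0 so the relationship is positive.
|r| = 0.70, which falls in the moderate range.

moderate positive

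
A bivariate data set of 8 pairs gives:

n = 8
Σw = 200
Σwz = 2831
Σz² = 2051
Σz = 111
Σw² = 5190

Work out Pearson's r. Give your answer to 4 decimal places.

0.1797

r = (nΣwz − ΣwΣz) / √[(nΣw² − (Σw)²)(nΣz² − (Σz)²)]
Numerator: 8×2831 − 200×111 = 448
Denominator: √[(41520 − 40000)(16408 − 12321)] = √[1520 × 4087] = 2492.4366
r = 448 / 2492.4366 ≈ 0.1797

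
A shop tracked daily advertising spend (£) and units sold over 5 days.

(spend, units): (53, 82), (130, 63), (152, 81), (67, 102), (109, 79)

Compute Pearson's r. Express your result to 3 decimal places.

n = 5, Σx = 511, Σy = 407, Σx² = 59183, Σy² = 33899, Σxy = 40293
nΣxy − ΣxΣy = 201465 − 207977 = -6512
nΣx² − (Σx)² = 295915 − 261121 = 34794; nΣy² − (Σy)² = 169495 − 165649 = 3846
r = -6512 / √(34794 × 3846) = -6512 / 11567.9611 ≈ -0.563

-0.563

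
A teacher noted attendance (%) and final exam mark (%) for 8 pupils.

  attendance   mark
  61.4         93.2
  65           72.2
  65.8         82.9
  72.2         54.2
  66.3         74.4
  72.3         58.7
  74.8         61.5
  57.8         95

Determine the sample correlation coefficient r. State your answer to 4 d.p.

n = 8, Σx = 535.6, Σy = 592.1, Σx² = 36096.3, Σy² = 45497.43, Σxy = 39051.47
nΣxy − ΣxΣy = 312411.76 − 317128.76 = -4717
nΣx² − (Σx)² = 288770.4 − 286867.36 = 1903.04; nΣy² − (Σy)² = 363979.44 − 350582.41 = 13397.03
r = -4717 / √(1903.04 × 13397.03) = -4717 / 5049.2657 ≈ -0.9342

-0.9342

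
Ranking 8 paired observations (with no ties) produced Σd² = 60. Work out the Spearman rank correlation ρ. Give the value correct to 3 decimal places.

0.286

ρ = 1 − 6Σd² / [n(n²−1)] = 1 − 6×60 / (8×63)
  = 1 − 360/504 = 1 − 0.7143 ≈ 0.286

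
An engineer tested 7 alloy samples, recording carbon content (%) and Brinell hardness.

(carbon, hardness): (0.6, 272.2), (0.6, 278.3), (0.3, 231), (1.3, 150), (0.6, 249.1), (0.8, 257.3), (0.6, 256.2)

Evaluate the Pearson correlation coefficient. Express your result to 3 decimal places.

-0.724

n = 7, Σx = 4.8, Σy = 1694.1, Σx² = 3.86, Σy² = 421297.27, Σxy = 1103.62
nΣxy − ΣxΣy = 7725.34 − 8131.68 = -406.34
nΣx² − (Σx)² = 27.02 − 23.04 = 3.98; nΣy² − (Σy)² = 2949080.89 − 2869974.81 = 79106.08
r = -406.34 / √(3.98 × 79106.08) = -406.34 / 561.1080 ≈ -0.724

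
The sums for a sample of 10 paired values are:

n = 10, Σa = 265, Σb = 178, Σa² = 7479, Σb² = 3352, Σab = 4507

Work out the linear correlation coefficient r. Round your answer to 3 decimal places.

r = (nΣab − ΣaΣb) / √[(nΣa² − (Σa)²)(nΣb² − (Σb)²)]
Numerator: 10×4507 − 265×178 = -2100
Denominator: √[(74790 − 70225)(33520 − 31684)] = √[4565 × 1836] = 2895.0544
r = -2100 / 2895.0544 ≈ -0.725

-0.725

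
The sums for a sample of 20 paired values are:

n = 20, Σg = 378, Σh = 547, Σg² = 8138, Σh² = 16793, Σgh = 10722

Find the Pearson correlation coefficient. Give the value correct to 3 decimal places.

0.284

r = (nΣgh − ΣgΣh) / √[(nΣg² − (Σg)²)(nΣh² − (Σh)²)]
Numerator: 20×10722 − 378×547 = 7674
Denominator: √[(162760 − 142884)(335860 − 299209)] = √[19876 × 36651] = 26990.2811
r = 7674 / 26990.2811 ≈ 0.284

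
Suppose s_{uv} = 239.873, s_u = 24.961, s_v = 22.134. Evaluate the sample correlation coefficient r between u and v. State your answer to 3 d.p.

r = Cov(u,v) / (s_u · s_v) = 239.873 / (24.961 × 22.134)
  = 239.873 / 552.4868 ≈ 0.434

0.434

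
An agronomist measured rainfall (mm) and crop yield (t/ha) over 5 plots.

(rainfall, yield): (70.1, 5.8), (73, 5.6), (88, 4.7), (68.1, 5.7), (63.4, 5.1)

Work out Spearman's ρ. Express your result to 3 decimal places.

Rank rainfall: 3, 4, 5, 2, 1
Rank yield: 5, 3, 1, 4, 2
d = rank(rainfall) − rank(yield): -2, 1, 4, -2, -1; Σd² = 26
ρ = 1 − 6Σd² / [n(n²−1)] = 1 − 6×26 / (5×24) = 1 − 156/120 ≈ -0.300

-0.300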